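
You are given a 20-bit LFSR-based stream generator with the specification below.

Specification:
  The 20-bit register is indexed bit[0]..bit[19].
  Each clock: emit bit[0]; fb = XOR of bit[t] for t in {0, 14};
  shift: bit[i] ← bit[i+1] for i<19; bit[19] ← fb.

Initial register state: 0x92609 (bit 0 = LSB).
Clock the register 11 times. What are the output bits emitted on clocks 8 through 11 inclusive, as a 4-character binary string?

0011

reg_0 = 0x92609
clock 1: out=1, reg = 0xC9304
clock 2: out=0, reg = 0x64982
clock 3: out=0, reg = 0xB24C1
clock 4: out=1, reg = 0xD9260
clock 5: out=0, reg = 0x6C930
clock 6: out=0, reg = 0xB6498
clock 7: out=0, reg = 0xDB24C
clock 8: out=0, reg = 0x6D926
clock 9: out=0, reg = 0xB6C93
clock 10: out=1, reg = 0x5B649
clock 11: out=1, reg = 0xADB24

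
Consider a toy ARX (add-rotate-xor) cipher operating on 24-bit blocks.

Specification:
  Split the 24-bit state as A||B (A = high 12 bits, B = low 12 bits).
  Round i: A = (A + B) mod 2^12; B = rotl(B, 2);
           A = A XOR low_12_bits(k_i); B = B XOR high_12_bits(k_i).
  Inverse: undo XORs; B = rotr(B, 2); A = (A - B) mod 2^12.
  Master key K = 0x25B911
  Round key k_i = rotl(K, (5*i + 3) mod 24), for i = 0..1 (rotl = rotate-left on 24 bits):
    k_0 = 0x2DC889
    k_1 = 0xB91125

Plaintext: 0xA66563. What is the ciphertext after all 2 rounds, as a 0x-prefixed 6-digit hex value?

s_0 = plaintext = 0xA66563
s_1 = Round(s_0, k_0) = 0x740751
s_2 = Round(s_1, k_1) = 0xFB46D4

0xFB46D4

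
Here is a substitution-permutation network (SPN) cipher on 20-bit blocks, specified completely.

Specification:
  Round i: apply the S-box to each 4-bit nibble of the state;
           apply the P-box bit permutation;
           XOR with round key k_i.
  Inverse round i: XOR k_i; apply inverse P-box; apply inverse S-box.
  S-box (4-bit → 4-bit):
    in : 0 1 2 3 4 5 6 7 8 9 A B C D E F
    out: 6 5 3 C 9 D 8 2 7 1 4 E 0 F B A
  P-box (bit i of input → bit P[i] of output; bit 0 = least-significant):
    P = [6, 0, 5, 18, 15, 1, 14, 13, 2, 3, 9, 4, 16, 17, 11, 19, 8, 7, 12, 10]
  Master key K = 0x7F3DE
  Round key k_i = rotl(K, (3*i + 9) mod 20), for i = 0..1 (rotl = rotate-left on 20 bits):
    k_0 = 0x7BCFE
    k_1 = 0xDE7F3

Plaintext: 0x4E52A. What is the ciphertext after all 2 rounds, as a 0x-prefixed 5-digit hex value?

s_0 = plaintext = 0x4E52A
s_1 = Round(s_0, k_0) = 0xC3BC8
s_2 = Round(s_1, k_1) = 0x5ED8A

0x5ED8A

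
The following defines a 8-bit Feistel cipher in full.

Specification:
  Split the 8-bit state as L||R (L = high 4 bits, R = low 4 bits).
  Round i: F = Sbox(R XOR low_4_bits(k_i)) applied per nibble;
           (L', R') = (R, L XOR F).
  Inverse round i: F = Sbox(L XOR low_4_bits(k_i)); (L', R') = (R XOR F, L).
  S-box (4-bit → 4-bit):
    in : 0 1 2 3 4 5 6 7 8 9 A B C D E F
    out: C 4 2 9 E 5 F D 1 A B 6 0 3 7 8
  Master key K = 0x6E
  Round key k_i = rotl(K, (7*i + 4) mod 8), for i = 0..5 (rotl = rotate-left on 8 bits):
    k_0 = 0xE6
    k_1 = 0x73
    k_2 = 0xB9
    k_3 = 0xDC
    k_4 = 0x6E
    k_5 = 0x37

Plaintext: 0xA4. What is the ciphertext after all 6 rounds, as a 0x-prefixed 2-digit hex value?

s_0 = plaintext = 0xA4
s_1 = Round(s_0, k_0) = 0x48
s_2 = Round(s_1, k_1) = 0x82
s_3 = Round(s_2, k_2) = 0x2E
s_4 = Round(s_3, k_3) = 0xE0
s_5 = Round(s_4, k_4) = 0x09
s_6 = Round(s_5, k_5) = 0x97

0x97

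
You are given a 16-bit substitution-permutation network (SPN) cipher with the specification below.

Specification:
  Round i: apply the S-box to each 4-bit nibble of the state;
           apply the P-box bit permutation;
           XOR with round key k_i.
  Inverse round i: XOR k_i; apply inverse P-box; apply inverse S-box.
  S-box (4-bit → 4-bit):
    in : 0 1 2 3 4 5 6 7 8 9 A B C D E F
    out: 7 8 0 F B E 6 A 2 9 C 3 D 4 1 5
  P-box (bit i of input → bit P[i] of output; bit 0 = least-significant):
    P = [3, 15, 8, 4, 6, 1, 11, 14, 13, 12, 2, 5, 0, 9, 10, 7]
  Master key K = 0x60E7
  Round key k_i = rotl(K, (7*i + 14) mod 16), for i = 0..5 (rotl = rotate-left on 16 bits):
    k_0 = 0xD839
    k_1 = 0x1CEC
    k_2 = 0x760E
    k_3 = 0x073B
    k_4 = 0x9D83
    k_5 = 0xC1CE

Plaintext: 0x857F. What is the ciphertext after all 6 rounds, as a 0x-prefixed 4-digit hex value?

s_0 = plaintext = 0x857F
s_1 = Round(s_0, k_0) = 0x8B17
s_2 = Round(s_1, k_1) = 0xEEFC
s_3 = Round(s_2, k_2) = 0x5F57
s_4 = Round(s_3, k_3) = 0xE9AD
s_5 = Round(s_4, k_4) = 0xF4A2
s_6 = Round(s_5, k_5) = 0xBDEF

0xBDEF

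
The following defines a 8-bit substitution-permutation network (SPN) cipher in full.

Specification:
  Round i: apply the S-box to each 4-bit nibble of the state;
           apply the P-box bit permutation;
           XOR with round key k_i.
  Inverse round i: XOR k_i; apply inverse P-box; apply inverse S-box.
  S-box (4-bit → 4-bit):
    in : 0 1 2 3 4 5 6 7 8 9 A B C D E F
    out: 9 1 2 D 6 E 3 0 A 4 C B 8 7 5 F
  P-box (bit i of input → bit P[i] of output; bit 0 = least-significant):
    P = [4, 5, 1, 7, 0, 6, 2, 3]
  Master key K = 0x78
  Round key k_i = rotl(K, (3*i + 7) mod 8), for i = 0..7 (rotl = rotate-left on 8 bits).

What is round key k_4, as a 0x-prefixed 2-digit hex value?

K = 0x78
k_0 = rotl(K, (3*0+7) mod 8) = rotl(K, 7) = 0x3C
k_1 = rotl(K, (3*1+7) mod 8) = rotl(K, 2) = 0xE1
k_2 = rotl(K, (3*2+7) mod 8) = rotl(K, 5) = 0x0F
k_3 = rotl(K, (3*3+7) mod 8) = rotl(K, 0) = 0x78
k_4 = rotl(K, (3*4+7) mod 8) = rotl(K, 3) = 0xC3

0xC3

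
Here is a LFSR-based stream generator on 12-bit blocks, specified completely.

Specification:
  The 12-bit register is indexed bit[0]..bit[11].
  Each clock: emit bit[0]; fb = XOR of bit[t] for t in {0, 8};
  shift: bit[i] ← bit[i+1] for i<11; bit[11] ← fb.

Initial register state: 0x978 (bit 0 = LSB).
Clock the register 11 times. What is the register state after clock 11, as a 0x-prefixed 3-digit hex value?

reg_0 = 0x978
clock 1: out=0, reg = 0xCBC
clock 2: out=0, reg = 0x65E
clock 3: out=0, reg = 0x32F
clock 4: out=1, reg = 0x197
clock 5: out=1, reg = 0x0CB
clock 6: out=1, reg = 0x865
clock 7: out=1, reg = 0xC32
clock 8: out=0, reg = 0x619
clock 9: out=1, reg = 0xB0C
clock 10: out=0, reg = 0xD86
clock 11: out=0, reg = 0xEC3

0xEC3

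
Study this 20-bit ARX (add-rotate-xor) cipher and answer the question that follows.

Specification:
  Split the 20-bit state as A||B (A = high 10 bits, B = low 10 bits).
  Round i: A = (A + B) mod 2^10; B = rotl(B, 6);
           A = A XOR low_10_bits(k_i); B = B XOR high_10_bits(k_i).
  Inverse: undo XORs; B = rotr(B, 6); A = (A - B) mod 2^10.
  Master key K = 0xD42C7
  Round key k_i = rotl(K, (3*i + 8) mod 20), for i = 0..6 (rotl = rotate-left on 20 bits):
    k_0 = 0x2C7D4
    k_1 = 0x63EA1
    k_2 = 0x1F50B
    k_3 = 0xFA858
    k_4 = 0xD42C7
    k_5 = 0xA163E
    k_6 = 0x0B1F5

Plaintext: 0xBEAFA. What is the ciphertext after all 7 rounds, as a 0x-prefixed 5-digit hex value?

s_0 = plaintext = 0xBEAFA
s_1 = Round(s_0, k_0) = 0x8821E
s_2 = Round(s_1, k_1) = 0xA7E2E
s_3 = Round(s_2, k_2) = 0x71BDF
s_4 = Round(s_3, k_3) = 0x7F417
s_5 = Round(s_4, k_4) = 0x34E91
s_6 = Round(s_5, k_5) = 0x56AEC
s_7 = Round(s_6, k_6) = 0x6CF02

0x6CF02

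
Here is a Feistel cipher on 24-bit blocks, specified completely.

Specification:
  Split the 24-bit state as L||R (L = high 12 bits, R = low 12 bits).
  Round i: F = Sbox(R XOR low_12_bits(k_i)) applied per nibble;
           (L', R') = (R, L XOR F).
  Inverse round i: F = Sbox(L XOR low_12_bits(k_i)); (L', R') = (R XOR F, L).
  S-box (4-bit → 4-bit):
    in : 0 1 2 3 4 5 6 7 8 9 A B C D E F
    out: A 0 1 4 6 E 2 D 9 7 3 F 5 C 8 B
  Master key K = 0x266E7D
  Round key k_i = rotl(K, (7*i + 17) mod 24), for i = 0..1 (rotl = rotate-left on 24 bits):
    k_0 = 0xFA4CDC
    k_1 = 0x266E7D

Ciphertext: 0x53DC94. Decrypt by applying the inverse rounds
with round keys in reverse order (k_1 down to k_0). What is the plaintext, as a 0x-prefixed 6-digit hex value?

s_0 = ciphertext = 0x53DC94
s_1 = InvRound(s_0, k_1) = 0x3FE53D
s_2 = InvRound(s_1, k_0) = 0xE2C3FE

0xE2C3FE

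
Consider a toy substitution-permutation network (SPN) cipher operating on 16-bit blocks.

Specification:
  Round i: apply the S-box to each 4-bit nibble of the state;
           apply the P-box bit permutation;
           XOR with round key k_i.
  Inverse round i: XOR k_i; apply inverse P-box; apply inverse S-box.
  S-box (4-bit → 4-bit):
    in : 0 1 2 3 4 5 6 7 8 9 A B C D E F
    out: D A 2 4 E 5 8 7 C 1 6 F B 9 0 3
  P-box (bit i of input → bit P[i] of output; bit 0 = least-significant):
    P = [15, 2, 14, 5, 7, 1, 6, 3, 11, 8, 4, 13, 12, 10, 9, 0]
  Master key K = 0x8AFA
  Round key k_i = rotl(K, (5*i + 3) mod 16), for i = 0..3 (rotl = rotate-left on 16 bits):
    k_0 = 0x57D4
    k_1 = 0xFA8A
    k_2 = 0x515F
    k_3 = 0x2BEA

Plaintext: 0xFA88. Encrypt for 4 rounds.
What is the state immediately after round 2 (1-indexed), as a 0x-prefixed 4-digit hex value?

s_0 = plaintext = 0xFA88
s_1 = Round(s_0, k_0) = 0x02AC
s_2 = Round(s_1, k_1) = 0x69ED
s_3 = Round(s_2, k_2) = 0xD97E
s_4 = Round(s_3, k_3) = 0x3329

0x69ED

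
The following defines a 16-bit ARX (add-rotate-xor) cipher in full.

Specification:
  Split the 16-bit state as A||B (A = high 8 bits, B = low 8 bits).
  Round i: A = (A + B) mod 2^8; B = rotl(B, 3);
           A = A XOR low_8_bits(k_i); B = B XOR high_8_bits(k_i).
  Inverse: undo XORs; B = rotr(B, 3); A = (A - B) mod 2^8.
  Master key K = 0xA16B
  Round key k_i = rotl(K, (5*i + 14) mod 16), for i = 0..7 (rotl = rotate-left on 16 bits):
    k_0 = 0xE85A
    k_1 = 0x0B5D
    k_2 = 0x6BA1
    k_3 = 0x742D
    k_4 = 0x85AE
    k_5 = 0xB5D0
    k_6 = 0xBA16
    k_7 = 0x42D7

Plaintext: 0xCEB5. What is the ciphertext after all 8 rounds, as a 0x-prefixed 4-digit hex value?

0x8487

s_0 = plaintext = 0xCEB5
s_1 = Round(s_0, k_0) = 0xD945
s_2 = Round(s_1, k_1) = 0x4321
s_3 = Round(s_2, k_2) = 0xC562
s_4 = Round(s_3, k_3) = 0x0A67
s_5 = Round(s_4, k_4) = 0xDFBE
s_6 = Round(s_5, k_5) = 0x4D40
s_7 = Round(s_6, k_6) = 0x9BB8
s_8 = Round(s_7, k_7) = 0x8487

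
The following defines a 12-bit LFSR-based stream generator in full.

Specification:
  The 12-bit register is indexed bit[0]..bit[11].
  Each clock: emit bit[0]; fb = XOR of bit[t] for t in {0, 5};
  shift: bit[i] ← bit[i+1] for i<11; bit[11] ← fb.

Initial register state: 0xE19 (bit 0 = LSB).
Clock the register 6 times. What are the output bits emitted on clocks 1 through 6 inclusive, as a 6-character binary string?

100110

reg_0 = 0xE19
clock 1: out=1, reg = 0xF0C
clock 2: out=0, reg = 0x786
clock 3: out=0, reg = 0x3C3
clock 4: out=1, reg = 0x9E1
clock 5: out=1, reg = 0x4F0
clock 6: out=0, reg = 0xA78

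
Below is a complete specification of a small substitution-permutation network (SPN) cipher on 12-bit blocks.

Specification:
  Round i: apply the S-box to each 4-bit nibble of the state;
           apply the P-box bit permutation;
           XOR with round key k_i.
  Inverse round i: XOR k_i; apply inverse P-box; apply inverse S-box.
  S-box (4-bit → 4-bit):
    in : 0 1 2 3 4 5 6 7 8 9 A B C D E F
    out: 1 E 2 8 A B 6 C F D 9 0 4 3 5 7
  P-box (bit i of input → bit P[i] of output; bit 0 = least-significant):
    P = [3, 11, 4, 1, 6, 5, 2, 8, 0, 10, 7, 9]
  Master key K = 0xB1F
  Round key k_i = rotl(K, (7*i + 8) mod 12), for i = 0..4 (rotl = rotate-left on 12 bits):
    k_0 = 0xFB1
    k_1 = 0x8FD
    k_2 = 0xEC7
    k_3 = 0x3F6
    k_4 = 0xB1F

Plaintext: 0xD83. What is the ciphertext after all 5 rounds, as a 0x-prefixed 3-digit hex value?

0x179

s_0 = plaintext = 0xD83
s_1 = Round(s_0, k_0) = 0xAD6
s_2 = Round(s_1, k_1) = 0x28C
s_3 = Round(s_2, k_2) = 0xBB3
s_4 = Round(s_3, k_3) = 0x3F4
s_5 = Round(s_4, k_4) = 0x179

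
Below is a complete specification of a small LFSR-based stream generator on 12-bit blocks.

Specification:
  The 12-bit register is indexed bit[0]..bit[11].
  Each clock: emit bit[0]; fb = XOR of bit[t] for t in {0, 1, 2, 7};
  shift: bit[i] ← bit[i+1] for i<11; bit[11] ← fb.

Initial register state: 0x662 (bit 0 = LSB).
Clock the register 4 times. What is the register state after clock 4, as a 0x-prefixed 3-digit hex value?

0x766

reg_0 = 0x662
clock 1: out=0, reg = 0xB31
clock 2: out=1, reg = 0xD98
clock 3: out=0, reg = 0xECC
clock 4: out=0, reg = 0x766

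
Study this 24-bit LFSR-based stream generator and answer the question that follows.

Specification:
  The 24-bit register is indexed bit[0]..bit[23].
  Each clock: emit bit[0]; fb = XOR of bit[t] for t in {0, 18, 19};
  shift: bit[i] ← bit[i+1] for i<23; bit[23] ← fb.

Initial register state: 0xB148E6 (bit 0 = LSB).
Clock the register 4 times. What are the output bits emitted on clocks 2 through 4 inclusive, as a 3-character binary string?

reg_0 = 0xB148E6
clock 1: out=0, reg = 0x58A473
clock 2: out=1, reg = 0x2C5239
clock 3: out=1, reg = 0x96291C
clock 4: out=0, reg = 0xCB148E

110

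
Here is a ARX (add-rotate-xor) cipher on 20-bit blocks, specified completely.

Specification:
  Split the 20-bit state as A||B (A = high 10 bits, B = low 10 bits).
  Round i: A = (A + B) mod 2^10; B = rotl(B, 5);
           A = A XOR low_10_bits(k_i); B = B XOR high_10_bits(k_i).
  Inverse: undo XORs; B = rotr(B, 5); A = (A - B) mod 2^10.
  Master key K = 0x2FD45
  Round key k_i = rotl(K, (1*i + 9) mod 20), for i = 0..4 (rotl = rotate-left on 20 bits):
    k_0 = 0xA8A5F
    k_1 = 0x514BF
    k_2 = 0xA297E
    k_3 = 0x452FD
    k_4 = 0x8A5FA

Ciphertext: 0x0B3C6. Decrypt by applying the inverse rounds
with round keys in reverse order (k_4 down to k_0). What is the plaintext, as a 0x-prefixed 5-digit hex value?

0xD18BF

s_0 = ciphertext = 0x0B3C6
s_1 = InvRound(s_0, k_4) = 0xF9DEF
s_2 = InvRound(s_1, k_3) = 0x6CF67
s_3 = InvRound(s_2, k_2) = 0xC79AF
s_4 = InvRound(s_3, k_1) = 0x96947
s_5 = InvRound(s_4, k_0) = 0xD18BF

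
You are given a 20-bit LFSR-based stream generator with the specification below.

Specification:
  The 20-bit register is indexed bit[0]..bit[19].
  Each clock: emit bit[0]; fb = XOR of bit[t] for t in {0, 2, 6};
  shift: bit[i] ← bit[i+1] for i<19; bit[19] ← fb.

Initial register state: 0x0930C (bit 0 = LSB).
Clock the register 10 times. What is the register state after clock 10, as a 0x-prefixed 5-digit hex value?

0x60C24

reg_0 = 0x0930C
clock 1: out=0, reg = 0x84986
clock 2: out=0, reg = 0xC24C3
clock 3: out=1, reg = 0x61261
clock 4: out=1, reg = 0x30930
clock 5: out=0, reg = 0x18498
clock 6: out=0, reg = 0x0C24C
clock 7: out=0, reg = 0x06126
clock 8: out=0, reg = 0x83093
clock 9: out=1, reg = 0xC1849
clock 10: out=1, reg = 0x60C24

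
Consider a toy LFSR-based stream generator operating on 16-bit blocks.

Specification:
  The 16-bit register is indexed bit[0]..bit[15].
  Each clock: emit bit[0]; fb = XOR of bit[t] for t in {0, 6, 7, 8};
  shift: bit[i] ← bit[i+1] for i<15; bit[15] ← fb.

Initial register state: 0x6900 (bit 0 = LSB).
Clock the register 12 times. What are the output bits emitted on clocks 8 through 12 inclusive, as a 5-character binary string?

reg_0 = 0x6900
clock 1: out=0, reg = 0xB480
clock 2: out=0, reg = 0xDA40
clock 3: out=0, reg = 0xED20
clock 4: out=0, reg = 0xF690
clock 5: out=0, reg = 0xFB48
clock 6: out=0, reg = 0x7DA4
clock 7: out=0, reg = 0x3ED2
clock 8: out=0, reg = 0x1F69
clock 9: out=1, reg = 0x8FB4
clock 10: out=0, reg = 0x47DA
clock 11: out=0, reg = 0xA3ED
clock 12: out=1, reg = 0x51F6

01001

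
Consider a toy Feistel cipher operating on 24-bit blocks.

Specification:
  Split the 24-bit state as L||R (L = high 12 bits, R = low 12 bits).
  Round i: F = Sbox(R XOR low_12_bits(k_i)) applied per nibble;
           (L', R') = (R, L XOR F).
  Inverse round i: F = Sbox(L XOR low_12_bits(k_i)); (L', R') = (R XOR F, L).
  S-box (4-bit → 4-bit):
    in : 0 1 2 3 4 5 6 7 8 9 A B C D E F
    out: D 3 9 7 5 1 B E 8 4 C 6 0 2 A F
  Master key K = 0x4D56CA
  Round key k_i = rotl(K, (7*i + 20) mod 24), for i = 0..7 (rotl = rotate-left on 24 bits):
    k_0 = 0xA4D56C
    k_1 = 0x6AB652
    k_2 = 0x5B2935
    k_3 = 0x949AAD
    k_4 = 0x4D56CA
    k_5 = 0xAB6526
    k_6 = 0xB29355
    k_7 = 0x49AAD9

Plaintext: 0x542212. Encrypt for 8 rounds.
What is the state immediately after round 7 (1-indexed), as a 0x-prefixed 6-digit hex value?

s_0 = plaintext = 0x542212
s_1 = Round(s_0, k_0) = 0x212BA8
s_2 = Round(s_1, k_1) = 0xBA80EE
s_3 = Round(s_2, k_2) = 0x0EEF8E
s_4 = Round(s_3, k_3) = 0xF8E179
s_5 = Round(s_4, k_4) = 0x1791E9
s_6 = Round(s_5, k_5) = 0x1E9476
s_7 = Round(s_6, k_6) = 0x476F7E
s_8 = Round(s_7, k_7) = 0xF7E5B8

0x476F7E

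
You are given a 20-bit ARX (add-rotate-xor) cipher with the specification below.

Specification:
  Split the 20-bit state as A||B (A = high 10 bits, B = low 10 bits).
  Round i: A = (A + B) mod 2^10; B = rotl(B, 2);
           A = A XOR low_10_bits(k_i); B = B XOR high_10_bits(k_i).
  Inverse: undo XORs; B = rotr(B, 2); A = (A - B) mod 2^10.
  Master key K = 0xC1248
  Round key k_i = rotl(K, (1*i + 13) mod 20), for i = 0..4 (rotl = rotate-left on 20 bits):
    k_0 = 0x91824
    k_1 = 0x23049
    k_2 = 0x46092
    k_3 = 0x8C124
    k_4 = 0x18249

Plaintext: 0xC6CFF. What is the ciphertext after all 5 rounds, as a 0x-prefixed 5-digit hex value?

s_0 = plaintext = 0xC6CFF
s_1 = Round(s_0, k_0) = 0x0F9BA
s_2 = Round(s_1, k_1) = 0x6C665
s_3 = Round(s_2, k_2) = 0x2108E
s_4 = Round(s_3, k_3) = 0x0D808
s_5 = Round(s_4, k_4) = 0x9DC40

0x9DC40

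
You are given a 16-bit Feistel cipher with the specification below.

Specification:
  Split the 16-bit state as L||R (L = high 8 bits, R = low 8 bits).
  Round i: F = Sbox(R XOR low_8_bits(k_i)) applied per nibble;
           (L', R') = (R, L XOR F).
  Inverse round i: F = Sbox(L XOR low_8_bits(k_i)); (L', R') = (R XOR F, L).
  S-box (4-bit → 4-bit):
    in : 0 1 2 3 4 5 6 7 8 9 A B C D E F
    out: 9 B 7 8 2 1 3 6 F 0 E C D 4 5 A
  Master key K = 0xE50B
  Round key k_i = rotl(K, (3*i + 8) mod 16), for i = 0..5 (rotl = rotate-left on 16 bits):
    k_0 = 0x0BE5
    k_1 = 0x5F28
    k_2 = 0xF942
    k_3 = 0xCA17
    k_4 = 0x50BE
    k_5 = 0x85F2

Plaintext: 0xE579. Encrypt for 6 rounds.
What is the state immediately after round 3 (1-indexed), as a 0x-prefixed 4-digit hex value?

0xA0BF

s_0 = plaintext = 0xE579
s_1 = Round(s_0, k_0) = 0x79E8
s_2 = Round(s_1, k_1) = 0xE8A0
s_3 = Round(s_2, k_2) = 0xA0BF
s_4 = Round(s_3, k_3) = 0xBF4F
s_5 = Round(s_4, k_4) = 0x4F14
s_6 = Round(s_5, k_5) = 0x141C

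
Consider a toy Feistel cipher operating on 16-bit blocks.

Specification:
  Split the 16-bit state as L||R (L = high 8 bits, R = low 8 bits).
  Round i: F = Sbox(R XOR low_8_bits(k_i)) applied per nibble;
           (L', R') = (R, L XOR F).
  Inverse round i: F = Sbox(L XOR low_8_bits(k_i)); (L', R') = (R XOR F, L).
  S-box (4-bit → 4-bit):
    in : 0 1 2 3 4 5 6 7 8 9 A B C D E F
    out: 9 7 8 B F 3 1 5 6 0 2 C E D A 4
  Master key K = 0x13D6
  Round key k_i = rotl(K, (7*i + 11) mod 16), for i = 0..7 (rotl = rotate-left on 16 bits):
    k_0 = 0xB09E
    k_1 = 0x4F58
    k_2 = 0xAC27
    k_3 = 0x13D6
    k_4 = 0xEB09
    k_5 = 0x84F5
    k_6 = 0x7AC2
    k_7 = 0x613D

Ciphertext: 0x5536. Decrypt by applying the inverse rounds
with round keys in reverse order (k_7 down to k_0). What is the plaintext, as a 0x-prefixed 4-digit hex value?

0xB5CA

s_0 = ciphertext = 0x5536
s_1 = InvRound(s_0, k_7) = 0x2055
s_2 = InvRound(s_1, k_6) = 0xFD20
s_3 = InvRound(s_2, k_5) = 0xB6FD
s_4 = InvRound(s_3, k_4) = 0x39B6
s_5 = InvRound(s_4, k_3) = 0x1239
s_6 = InvRound(s_5, k_2) = 0x8A12
s_7 = InvRound(s_6, k_1) = 0xCA8A
s_8 = InvRound(s_7, k_0) = 0xB5CA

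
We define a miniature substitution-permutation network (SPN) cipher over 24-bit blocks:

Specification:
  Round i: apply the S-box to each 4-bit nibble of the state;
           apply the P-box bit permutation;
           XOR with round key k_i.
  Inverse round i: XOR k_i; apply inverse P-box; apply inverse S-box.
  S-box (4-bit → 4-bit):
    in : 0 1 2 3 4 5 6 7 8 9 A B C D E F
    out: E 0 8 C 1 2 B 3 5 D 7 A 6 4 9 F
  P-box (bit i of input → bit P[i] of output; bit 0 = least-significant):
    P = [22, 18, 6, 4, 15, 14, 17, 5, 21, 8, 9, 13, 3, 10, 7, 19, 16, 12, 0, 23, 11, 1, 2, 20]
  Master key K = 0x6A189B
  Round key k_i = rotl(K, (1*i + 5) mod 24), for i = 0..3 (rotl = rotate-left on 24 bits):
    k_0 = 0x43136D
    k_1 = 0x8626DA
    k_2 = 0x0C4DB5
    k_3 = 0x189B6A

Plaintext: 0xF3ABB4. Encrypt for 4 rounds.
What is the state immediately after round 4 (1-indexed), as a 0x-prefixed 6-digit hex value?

s_0 = plaintext = 0xF3ABB4
s_1 = Round(s_0, k_0) = 0x937EC2
s_2 = Round(s_1, k_1) = 0x344AC7
s_3 = Round(s_2, k_2) = 0x7B0EB9
s_4 = Round(s_3, k_3) = 0xF0E798

0xF0E798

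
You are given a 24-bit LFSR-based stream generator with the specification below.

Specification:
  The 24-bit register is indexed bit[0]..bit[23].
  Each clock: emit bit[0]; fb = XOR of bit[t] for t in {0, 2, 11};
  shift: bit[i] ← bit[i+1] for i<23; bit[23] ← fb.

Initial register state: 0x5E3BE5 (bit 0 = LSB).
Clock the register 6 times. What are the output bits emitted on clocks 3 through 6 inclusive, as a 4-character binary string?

reg_0 = 0x5E3BE5
clock 1: out=1, reg = 0xAF1DF2
clock 2: out=0, reg = 0xD78EF9
clock 3: out=1, reg = 0x6BC77C
clock 4: out=0, reg = 0xB5E3BE
clock 5: out=0, reg = 0xDAF1DF
clock 6: out=1, reg = 0x6D78EF

1001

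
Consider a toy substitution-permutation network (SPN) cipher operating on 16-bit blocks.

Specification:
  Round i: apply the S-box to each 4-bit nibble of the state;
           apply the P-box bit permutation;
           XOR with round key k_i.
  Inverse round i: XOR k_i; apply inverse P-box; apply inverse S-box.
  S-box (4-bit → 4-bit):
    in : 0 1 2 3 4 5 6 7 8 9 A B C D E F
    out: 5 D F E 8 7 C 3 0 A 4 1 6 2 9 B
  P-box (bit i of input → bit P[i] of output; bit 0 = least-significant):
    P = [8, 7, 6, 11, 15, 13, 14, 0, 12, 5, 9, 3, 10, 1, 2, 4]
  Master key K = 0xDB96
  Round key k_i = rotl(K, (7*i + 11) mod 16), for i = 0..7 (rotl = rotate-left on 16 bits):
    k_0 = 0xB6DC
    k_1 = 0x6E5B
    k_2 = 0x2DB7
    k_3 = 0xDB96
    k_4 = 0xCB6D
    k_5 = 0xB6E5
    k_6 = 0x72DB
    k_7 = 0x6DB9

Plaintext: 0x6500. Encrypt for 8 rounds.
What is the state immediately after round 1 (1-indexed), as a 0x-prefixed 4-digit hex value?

s_0 = plaintext = 0x6500
s_1 = Round(s_0, k_0) = 0x65A8
s_2 = Round(s_1, k_1) = 0x3C6F
s_3 = Round(s_2, k_2) = 0x6600
s_4 = Round(s_3, k_3) = 0x18CA
s_5 = Round(s_4, k_4) = 0xAF39
s_6 = Round(s_5, k_5) = 0xCE48
s_7 = Round(s_6, k_6) = 0x62D4
s_8 = Round(s_7, k_7) = 0x5785

0x65A8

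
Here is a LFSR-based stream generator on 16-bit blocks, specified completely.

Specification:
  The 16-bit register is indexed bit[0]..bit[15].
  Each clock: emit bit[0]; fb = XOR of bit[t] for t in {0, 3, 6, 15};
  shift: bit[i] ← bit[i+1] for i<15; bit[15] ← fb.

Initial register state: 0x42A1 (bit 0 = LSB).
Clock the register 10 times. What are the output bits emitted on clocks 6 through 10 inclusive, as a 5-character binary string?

reg_0 = 0x42A1
clock 1: out=1, reg = 0xA150
clock 2: out=0, reg = 0x50A8
clock 3: out=0, reg = 0xA854
clock 4: out=0, reg = 0x542A
clock 5: out=0, reg = 0xAA15
clock 6: out=1, reg = 0x550A
clock 7: out=0, reg = 0xAA85
clock 8: out=1, reg = 0x5542
clock 9: out=0, reg = 0xAAA1
clock 10: out=1, reg = 0x5550

10101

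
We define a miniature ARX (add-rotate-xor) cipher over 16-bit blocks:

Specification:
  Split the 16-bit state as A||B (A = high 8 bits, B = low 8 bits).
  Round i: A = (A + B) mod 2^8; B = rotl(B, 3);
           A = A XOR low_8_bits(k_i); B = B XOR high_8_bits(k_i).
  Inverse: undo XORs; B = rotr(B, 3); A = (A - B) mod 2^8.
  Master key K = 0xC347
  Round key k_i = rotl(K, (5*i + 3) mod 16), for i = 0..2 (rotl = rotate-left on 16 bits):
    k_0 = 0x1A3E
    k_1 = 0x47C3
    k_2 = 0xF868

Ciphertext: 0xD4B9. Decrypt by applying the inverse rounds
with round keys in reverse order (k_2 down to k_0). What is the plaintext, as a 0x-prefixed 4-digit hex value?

0x56FE

s_0 = ciphertext = 0xD4B9
s_1 = InvRound(s_0, k_2) = 0x9428
s_2 = InvRound(s_1, k_1) = 0x6AED
s_3 = InvRound(s_2, k_0) = 0x56FE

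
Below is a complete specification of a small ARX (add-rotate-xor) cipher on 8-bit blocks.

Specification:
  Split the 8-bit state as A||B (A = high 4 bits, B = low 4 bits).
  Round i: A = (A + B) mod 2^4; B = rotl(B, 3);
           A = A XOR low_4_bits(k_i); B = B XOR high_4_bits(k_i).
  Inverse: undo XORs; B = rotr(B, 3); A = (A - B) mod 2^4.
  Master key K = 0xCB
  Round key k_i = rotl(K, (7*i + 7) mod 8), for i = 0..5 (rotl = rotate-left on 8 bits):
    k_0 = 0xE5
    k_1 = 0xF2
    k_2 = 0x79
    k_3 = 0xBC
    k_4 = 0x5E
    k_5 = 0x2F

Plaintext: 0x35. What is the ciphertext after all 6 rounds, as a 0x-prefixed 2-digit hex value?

0x65

s_0 = plaintext = 0x35
s_1 = Round(s_0, k_0) = 0xD4
s_2 = Round(s_1, k_1) = 0x3D
s_3 = Round(s_2, k_2) = 0x99
s_4 = Round(s_3, k_3) = 0xE7
s_5 = Round(s_4, k_4) = 0xBE
s_6 = Round(s_5, k_5) = 0x65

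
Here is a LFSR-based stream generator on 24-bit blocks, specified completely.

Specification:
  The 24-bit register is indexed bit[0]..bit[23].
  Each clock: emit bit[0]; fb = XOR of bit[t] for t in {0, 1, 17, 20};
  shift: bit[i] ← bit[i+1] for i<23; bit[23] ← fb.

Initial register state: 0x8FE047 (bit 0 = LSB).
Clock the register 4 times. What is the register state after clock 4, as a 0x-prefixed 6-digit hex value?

0xB8FE04

reg_0 = 0x8FE047
clock 1: out=1, reg = 0xC7F023
clock 2: out=1, reg = 0xE3F811
clock 3: out=1, reg = 0x71FC08
clock 4: out=0, reg = 0xB8FE04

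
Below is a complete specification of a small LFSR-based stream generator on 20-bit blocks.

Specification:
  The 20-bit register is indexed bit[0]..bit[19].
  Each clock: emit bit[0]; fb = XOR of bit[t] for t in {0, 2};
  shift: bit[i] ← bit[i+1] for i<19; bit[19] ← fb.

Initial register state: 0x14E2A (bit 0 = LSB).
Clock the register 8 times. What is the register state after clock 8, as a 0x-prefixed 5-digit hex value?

reg_0 = 0x14E2A
clock 1: out=0, reg = 0x0A715
clock 2: out=1, reg = 0x0538A
clock 3: out=0, reg = 0x029C5
clock 4: out=1, reg = 0x014E2
clock 5: out=0, reg = 0x00A71
clock 6: out=1, reg = 0x80538
clock 7: out=0, reg = 0x4029C
clock 8: out=0, reg = 0xA014E

0xA014E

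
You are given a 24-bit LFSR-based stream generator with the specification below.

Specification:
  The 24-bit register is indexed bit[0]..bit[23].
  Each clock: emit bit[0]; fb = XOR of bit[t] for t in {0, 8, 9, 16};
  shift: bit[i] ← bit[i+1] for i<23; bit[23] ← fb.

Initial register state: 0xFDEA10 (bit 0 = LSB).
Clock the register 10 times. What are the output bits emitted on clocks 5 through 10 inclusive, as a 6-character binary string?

reg_0 = 0xFDEA10
clock 1: out=0, reg = 0x7EF508
clock 2: out=0, reg = 0xBF7A84
clock 3: out=0, reg = 0x5FBD42
clock 4: out=0, reg = 0x2FDEA1
clock 5: out=1, reg = 0x97EF50
clock 6: out=0, reg = 0xCBF7A8
clock 7: out=0, reg = 0xE5FBD4
clock 8: out=0, reg = 0xF2FDEA
clock 9: out=0, reg = 0xF97EF5
clock 10: out=1, reg = 0xFCBF7A

100001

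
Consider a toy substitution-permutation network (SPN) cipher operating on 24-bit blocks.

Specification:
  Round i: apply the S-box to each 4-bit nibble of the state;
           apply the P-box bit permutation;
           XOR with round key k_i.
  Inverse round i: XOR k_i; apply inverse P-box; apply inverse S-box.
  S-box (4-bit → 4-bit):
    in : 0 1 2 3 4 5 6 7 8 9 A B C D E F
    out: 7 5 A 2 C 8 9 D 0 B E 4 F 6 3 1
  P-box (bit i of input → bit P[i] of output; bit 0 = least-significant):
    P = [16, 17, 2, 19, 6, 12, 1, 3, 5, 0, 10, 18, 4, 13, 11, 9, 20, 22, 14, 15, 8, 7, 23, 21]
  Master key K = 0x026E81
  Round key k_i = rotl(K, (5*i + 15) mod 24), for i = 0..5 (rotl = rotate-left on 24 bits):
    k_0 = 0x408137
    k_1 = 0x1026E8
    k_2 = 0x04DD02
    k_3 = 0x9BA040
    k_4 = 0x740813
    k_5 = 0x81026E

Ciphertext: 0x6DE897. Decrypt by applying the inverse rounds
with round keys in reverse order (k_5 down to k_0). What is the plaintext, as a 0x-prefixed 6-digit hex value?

s_0 = ciphertext = 0x6DE897
s_1 = InvRound(s_0, k_5) = 0xAAC965
s_2 = InvRound(s_1, k_4) = 0x1CF61A
s_3 = InvRound(s_2, k_3) = 0xBB64CE
s_4 = InvRound(s_3, k_2) = 0xC6D59C
s_5 = InvRound(s_4, k_1) = 0x1C96ED
s_6 = InvRound(s_5, k_0) = 0xEE64C5

0xEE64C5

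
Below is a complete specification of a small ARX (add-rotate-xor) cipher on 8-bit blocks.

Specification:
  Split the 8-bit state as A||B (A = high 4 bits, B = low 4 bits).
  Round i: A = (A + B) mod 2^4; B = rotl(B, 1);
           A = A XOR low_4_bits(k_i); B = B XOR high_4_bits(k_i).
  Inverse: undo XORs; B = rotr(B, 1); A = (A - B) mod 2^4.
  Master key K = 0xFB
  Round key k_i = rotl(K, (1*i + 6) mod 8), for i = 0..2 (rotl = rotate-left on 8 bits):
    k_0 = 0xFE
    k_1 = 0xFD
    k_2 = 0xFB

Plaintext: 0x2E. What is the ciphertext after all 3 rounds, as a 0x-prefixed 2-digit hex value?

0x38

s_0 = plaintext = 0x2E
s_1 = Round(s_0, k_0) = 0xE2
s_2 = Round(s_1, k_1) = 0xDB
s_3 = Round(s_2, k_2) = 0x38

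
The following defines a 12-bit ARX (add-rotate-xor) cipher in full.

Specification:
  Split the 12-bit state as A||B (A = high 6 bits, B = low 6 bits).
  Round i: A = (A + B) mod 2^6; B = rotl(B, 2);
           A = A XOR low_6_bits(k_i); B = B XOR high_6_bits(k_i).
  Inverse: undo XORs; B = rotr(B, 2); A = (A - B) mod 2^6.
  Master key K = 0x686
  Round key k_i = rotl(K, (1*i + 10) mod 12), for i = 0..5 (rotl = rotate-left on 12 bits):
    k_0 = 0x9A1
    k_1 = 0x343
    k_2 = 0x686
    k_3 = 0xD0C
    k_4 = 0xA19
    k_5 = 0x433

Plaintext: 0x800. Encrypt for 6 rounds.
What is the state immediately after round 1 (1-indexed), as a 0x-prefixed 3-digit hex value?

0x066

s_0 = plaintext = 0x800
s_1 = Round(s_0, k_0) = 0x066
s_2 = Round(s_1, k_1) = 0x917
s_3 = Round(s_2, k_2) = 0xF47
s_4 = Round(s_3, k_3) = 0x228
s_5 = Round(s_4, k_4) = 0xA4A
s_6 = Round(s_5, k_5) = 0x038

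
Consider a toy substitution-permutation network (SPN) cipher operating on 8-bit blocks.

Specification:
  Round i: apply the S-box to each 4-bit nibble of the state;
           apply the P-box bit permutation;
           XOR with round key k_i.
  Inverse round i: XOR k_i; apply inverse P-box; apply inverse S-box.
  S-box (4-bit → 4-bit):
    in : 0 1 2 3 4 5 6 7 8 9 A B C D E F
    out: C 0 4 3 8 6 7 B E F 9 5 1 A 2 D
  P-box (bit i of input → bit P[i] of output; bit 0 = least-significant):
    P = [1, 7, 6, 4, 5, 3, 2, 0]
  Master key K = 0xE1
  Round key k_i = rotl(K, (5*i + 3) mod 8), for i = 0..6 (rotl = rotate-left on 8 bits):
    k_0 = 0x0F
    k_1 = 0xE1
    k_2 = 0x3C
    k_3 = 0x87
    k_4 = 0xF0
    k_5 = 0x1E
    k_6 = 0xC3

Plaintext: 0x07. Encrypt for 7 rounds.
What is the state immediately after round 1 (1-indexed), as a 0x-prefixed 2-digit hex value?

s_0 = plaintext = 0x07
s_1 = Round(s_0, k_0) = 0x98
s_2 = Round(s_1, k_1) = 0x1C
s_3 = Round(s_2, k_2) = 0x3E
s_4 = Round(s_3, k_3) = 0x2F
s_5 = Round(s_4, k_4) = 0xA6
s_6 = Round(s_5, k_5) = 0xFD
s_7 = Round(s_6, k_6) = 0x76

0x98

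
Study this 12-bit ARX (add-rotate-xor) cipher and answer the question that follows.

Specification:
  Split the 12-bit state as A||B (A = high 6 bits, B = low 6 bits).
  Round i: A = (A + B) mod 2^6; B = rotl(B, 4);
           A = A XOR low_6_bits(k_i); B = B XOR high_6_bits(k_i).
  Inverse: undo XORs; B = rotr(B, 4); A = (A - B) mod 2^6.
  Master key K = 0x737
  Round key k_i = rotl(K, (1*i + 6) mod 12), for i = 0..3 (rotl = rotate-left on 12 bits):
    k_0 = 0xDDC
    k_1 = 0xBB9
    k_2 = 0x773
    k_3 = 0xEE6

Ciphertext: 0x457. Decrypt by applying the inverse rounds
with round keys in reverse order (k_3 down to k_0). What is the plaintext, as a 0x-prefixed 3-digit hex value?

0x05B

s_0 = ciphertext = 0x457
s_1 = InvRound(s_0, k_3) = 0x172
s_2 = InvRound(s_1, k_2) = 0xE3E
s_3 = InvRound(s_2, k_1) = 0x001
s_4 = InvRound(s_3, k_0) = 0x05B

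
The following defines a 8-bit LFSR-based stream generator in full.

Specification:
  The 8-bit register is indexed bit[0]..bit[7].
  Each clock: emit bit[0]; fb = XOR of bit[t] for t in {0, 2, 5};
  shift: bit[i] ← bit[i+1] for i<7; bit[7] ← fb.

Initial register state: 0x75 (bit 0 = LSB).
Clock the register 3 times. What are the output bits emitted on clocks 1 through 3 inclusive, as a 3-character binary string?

reg_0 = 0x75
clock 1: out=1, reg = 0xBA
clock 2: out=0, reg = 0xDD
clock 3: out=1, reg = 0x6E

101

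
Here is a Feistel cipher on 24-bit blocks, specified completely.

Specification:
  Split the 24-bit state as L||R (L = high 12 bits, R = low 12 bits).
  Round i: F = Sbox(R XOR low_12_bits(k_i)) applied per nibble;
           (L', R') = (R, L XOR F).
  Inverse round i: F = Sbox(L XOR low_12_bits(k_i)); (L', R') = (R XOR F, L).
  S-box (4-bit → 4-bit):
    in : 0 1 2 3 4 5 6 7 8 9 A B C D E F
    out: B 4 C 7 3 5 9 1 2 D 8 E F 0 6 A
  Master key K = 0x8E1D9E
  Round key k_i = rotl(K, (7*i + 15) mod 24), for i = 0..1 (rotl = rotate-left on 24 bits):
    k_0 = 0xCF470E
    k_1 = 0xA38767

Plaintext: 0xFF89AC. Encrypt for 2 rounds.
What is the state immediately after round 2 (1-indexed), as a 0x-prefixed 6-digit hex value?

s_0 = plaintext = 0xFF89AC
s_1 = Round(s_0, k_0) = 0x9AC974
s_2 = Round(s_1, k_1) = 0x974FEB

0x974FEB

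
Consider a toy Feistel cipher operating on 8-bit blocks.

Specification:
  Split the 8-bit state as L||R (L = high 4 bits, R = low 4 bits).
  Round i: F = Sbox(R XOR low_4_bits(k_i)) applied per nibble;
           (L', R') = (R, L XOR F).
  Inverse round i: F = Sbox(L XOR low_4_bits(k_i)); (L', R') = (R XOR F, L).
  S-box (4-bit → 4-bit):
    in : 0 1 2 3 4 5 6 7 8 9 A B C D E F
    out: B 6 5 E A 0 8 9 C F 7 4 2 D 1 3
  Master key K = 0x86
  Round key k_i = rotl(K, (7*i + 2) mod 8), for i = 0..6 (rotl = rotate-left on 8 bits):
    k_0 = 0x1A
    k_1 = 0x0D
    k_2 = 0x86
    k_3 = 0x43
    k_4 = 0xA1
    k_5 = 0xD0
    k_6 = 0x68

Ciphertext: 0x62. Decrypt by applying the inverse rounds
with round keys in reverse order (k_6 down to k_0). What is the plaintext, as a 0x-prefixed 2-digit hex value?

s_0 = ciphertext = 0x62
s_1 = InvRound(s_0, k_6) = 0x36
s_2 = InvRound(s_1, k_5) = 0x83
s_3 = InvRound(s_2, k_4) = 0xC8
s_4 = InvRound(s_3, k_3) = 0xBC
s_5 = InvRound(s_4, k_2) = 0x1B
s_6 = InvRound(s_5, k_1) = 0x91
s_7 = InvRound(s_6, k_0) = 0xF9

0xF9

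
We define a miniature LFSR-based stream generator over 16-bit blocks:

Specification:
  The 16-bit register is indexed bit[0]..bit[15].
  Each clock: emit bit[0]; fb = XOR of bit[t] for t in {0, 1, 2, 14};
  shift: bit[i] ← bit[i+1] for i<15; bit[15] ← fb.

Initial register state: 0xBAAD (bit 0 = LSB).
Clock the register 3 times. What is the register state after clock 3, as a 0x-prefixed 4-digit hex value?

reg_0 = 0xBAAD
clock 1: out=1, reg = 0x5D56
clock 2: out=0, reg = 0xAEAB
clock 3: out=1, reg = 0x5755

0x5755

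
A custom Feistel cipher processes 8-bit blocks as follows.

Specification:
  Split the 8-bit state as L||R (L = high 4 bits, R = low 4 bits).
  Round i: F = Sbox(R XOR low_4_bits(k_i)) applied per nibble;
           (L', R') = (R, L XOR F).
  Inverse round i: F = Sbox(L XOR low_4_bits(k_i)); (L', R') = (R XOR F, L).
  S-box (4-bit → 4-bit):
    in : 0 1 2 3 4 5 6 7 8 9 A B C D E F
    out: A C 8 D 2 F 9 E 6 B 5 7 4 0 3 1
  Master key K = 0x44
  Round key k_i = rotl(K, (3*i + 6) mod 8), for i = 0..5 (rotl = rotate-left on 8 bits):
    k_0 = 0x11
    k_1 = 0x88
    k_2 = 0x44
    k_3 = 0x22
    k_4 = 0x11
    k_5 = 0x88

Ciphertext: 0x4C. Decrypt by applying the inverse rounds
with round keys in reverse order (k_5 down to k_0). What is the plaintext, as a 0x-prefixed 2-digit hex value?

s_0 = ciphertext = 0x4C
s_1 = InvRound(s_0, k_5) = 0x84
s_2 = InvRound(s_1, k_4) = 0xF8
s_3 = InvRound(s_2, k_3) = 0x8F
s_4 = InvRound(s_3, k_2) = 0xB8
s_5 = InvRound(s_4, k_1) = 0x5B
s_6 = InvRound(s_5, k_0) = 0x95

0x95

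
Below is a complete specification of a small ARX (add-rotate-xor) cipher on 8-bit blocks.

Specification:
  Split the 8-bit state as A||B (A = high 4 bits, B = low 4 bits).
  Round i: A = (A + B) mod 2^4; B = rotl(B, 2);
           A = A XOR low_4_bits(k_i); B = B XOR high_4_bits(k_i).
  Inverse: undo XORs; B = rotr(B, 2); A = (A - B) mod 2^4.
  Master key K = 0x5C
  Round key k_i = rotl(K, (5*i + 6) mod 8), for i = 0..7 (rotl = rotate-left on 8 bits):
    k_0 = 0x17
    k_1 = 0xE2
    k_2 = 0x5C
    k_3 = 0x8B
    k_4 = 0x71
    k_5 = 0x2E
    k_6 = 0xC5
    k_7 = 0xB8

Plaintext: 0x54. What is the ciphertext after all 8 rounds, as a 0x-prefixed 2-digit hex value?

0x04

s_0 = plaintext = 0x54
s_1 = Round(s_0, k_0) = 0xE0
s_2 = Round(s_1, k_1) = 0xCE
s_3 = Round(s_2, k_2) = 0x6E
s_4 = Round(s_3, k_3) = 0xF3
s_5 = Round(s_4, k_4) = 0x3B
s_6 = Round(s_5, k_5) = 0x0C
s_7 = Round(s_6, k_6) = 0x9F
s_8 = Round(s_7, k_7) = 0x04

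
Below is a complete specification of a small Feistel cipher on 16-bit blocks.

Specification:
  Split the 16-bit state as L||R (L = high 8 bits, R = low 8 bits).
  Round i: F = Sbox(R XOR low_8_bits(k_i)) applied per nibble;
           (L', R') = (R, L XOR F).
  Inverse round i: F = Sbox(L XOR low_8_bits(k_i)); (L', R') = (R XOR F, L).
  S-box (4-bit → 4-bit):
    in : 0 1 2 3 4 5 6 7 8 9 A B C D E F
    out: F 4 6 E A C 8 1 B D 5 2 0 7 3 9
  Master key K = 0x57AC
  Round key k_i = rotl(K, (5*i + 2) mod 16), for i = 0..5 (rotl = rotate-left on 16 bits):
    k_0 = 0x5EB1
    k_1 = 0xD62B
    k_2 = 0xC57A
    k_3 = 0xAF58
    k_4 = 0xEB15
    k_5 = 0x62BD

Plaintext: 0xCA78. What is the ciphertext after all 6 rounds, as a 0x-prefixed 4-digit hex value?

0x8EBB

s_0 = plaintext = 0xCA78
s_1 = Round(s_0, k_0) = 0x78C7
s_2 = Round(s_1, k_1) = 0xC748
s_3 = Round(s_2, k_2) = 0x4821
s_4 = Round(s_3, k_3) = 0x2155
s_5 = Round(s_4, k_4) = 0x558E
s_6 = Round(s_5, k_5) = 0x8EBB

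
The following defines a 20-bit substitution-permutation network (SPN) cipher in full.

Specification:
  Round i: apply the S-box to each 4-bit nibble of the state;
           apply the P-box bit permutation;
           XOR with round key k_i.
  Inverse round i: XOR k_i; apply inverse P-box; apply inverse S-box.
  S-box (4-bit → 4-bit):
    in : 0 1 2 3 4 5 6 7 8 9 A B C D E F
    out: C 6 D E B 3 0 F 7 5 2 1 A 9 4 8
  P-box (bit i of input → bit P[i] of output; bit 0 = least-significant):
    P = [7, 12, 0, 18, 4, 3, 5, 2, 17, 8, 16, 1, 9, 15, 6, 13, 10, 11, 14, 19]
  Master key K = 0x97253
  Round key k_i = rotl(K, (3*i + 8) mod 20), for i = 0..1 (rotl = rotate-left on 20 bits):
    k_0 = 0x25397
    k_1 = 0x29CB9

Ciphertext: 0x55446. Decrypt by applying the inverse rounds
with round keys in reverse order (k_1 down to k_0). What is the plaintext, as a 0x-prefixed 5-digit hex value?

0xEE809

s_0 = ciphertext = 0x55446
s_1 = InvRound(s_0, k_1) = 0x11272
s_2 = InvRound(s_1, k_0) = 0xEE809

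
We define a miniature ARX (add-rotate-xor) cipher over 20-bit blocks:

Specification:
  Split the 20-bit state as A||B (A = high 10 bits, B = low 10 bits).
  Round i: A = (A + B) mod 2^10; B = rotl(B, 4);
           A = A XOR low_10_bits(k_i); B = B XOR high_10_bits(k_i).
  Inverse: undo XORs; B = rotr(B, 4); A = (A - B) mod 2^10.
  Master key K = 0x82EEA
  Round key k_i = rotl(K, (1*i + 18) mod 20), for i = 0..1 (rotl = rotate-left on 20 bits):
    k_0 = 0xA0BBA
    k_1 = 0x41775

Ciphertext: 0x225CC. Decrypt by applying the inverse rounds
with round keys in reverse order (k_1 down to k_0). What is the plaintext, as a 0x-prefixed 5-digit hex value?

0x9FB8C

s_0 = ciphertext = 0x225CC
s_1 = InvRound(s_0, k_1) = 0x6C24C
s_2 = InvRound(s_1, k_0) = 0x9FB8C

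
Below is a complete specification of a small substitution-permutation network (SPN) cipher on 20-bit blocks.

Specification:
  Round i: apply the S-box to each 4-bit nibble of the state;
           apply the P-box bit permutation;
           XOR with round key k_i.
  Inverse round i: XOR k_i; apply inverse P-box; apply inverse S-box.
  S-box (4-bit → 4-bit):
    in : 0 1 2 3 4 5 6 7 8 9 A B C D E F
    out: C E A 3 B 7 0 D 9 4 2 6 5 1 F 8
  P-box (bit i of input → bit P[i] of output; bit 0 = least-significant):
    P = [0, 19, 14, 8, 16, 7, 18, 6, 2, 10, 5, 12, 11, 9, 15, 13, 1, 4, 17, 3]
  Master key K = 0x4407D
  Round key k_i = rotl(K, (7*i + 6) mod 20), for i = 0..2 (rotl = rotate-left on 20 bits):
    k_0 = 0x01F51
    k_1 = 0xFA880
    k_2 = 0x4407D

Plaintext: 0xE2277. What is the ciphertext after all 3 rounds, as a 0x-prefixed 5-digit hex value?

s_0 = plaintext = 0xE2277
s_1 = Round(s_0, k_0) = 0x7680A
s_2 = Round(s_1, k_1) = 0x1B8CE
s_3 = Round(s_2, k_2) = 0xB9360

0xB9360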